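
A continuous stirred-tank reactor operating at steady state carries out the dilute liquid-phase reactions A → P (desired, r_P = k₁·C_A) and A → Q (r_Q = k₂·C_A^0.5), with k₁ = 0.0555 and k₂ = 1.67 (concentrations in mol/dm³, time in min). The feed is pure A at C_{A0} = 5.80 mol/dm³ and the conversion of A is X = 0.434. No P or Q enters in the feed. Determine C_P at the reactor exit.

0.143 mol/dm³

Exit C_A = C_{A0}(1−X) = 5.80×0.566 = 3.283 mol/dm³.
Rates in a CSTR are evaluated at the outlet concentration: r_P = 0.0555×3.283 = 0.1822, r_Q = 1.67×3.283^0.5 = 3.026.
Fraction of consumed A going to P: r_P/(r_P+r_Q) = 0.05679.
C_P = 0.05679·C_{A0}·X = 0.05679×5.80×0.434 = 0.143 mol/dm³.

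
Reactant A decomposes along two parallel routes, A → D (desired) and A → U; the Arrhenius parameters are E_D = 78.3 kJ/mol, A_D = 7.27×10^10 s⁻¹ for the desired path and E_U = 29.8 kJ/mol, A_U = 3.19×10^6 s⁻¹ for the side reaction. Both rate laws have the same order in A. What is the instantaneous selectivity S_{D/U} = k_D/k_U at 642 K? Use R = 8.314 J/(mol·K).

With equal orders, S_{D/U} = k_D/k_U = (A_D/A_U)·exp[(E_U−E_D)/(RT)].
(E_U−E_D)/(RT) = (29.8−78.3)×10³/(8.314×642) = -48500/5338 = -9.087.
k_D/k_U = (7.27×10^10/3.19×10^6)·exp(-9.087) = 22790 × 1.132×10^-4 = 2.58.
Since E_D > E_U, raising the temperature improves selectivity toward D.

2.58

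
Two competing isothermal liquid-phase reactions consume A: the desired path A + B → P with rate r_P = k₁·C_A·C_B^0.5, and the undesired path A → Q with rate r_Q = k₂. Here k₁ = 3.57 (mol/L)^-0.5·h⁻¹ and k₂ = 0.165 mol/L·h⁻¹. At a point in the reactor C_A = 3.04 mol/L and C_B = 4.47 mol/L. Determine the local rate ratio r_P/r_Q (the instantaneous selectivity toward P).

139

S_{P/Q} = r_P/r_Q = (k₁·C_A·C_B^0.5)/(k₂) = (k₁/k₂)·C_A·C_B^0.5.
= (3.57×3.040×4.470^0.5) / (0.165) = 22.95/0.1650 = 139.
Since the desired path is higher order in A, keeping C_A high (PFR or concentrated feed) favours P.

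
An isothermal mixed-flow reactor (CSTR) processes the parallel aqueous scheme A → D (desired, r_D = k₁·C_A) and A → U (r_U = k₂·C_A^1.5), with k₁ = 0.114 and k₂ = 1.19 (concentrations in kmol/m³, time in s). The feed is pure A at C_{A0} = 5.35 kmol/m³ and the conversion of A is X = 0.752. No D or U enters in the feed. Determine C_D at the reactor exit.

0.309 kmol/m³

Exit C_A = C_{A0}(1−X) = 5.35×0.248 = 1.327 kmol/m³.
In a CSTR the entire volume is at exit conditions, so r_D = 0.114×1.327 = 0.1513 and r_U = 1.19×1.327^1.5 = 1.819.
Fraction of consumed A going to D: r_D/(r_D+r_U) = 0.07678.
C_D = 0.07678·C_{A0}·X = 0.07678×5.35×0.752 = 0.309 kmol/m³.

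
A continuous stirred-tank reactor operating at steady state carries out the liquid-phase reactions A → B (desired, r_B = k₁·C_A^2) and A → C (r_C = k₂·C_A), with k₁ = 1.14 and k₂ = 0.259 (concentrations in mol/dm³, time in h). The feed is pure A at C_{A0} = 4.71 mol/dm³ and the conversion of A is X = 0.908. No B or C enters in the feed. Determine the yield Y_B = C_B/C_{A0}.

0.596

Exit C_A = C_{A0}(1−X) = 4.71×0.0920 = 0.4333 mol/dm³.
A CSTR operates uniformly at the exit composition, giving r_B = 0.2141 and r_C = 0.1122 (each k·C_A^n at C_A = 0.4333).
Fraction of consumed A going to B: r_B/(r_B+r_C) = 0.6560.
C_B = 0.6560·C_{A0}·X = 0.6560×4.71×0.908 = 2.81 mol/dm³; Y_B = C_B/C_{A0} = 0.596.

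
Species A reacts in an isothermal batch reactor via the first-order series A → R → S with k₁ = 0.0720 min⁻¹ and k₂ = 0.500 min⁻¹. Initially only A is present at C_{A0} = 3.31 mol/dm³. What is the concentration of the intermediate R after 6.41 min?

0.328 mol/dm³

For first-order series with pure A initially, C_R(t) = k₁C_{A0}/(k₂−k₁)·(e^(−k₁t) − e^(−k₂t)).
e^(−k₁t) = e^(−0.0720×6.41) = e^(−0.4615) = 0.6303; e^(−k₂t) = e^(−3.205) = 0.04056.
C_R = 0.0720×3.31/(0.500−0.0720) × (0.6303−0.04056) = 0.5568×0.5898 = 0.3284 mol/dm³.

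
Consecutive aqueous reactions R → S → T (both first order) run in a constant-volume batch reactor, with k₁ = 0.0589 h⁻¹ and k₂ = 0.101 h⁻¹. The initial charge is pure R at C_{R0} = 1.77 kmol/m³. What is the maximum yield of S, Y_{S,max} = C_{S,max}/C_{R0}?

0.274

At the optimum, C_{S,max}/C_{R0} = (k₁/k₂)^[k₂/(k₂−k₁)].
= (0.0589/0.101)^(0.101/(0.101−0.0589)) = (0.5832)^(2.399) = 0.2742.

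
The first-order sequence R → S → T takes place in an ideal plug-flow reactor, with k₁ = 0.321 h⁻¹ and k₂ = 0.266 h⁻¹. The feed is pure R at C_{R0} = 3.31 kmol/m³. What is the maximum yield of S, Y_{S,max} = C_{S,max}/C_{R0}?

0.403

For a first-order series the maximum intermediate yield is C_{S,max}/C_{R0} = (k₁/k₂)^[k₂/(k₂−k₁)].
= (0.321/0.266)^(0.266/(0.266−0.321)) = (1.207)^(-4.836) = 0.4029.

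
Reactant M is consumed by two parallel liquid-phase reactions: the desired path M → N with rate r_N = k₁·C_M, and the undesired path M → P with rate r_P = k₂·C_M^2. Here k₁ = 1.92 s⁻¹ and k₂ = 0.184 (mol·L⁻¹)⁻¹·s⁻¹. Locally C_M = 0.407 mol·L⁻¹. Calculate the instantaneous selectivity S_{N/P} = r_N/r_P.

S_{N/P} = r_N/r_P = (k₁·C_M)/(k₂·C_M^2) = (k₁/k₂)·C_M⁻¹.
= (1.92×0.4070) / (0.184×0.4070^2) = 0.7814/0.03048 = 25.6.

25.6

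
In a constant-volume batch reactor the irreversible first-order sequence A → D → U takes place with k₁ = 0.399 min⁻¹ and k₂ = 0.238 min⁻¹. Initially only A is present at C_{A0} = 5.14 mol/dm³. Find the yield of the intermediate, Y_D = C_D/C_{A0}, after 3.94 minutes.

0.456

For first-order series with pure A initially, C_D(t) = k₁C_{A0}/(k₂−k₁)·(e^(−k₁t) − e^(−k₂t)).
e^(−k₁t) = e^(−0.399×3.94) = e^(−1.572) = 0.2076; e^(−k₂t) = e^(−0.9377) = 0.3915.
C_D = 0.399×5.14/(0.238−0.399) × (0.2076−0.3915) = (-12.74)×(-0.1839) = 2.343 mol/dm³.
Y_D = C_D/C_{A0} = 2.343/5.14 = 0.456.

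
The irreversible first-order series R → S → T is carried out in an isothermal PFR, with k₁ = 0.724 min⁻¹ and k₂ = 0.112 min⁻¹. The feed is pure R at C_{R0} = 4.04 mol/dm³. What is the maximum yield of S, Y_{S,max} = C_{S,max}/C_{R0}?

0.711

Evaluating C_S at τ_opt = ln(k₂/k₁)/(k₂−k₁) gives C_{S,max}/C_{R0} = (k₁/k₂)^[k₂/(k₂−k₁)].
= (0.724/0.112)^(0.112/(0.112−0.724)) = (6.464)^(-0.1830) = 0.7107.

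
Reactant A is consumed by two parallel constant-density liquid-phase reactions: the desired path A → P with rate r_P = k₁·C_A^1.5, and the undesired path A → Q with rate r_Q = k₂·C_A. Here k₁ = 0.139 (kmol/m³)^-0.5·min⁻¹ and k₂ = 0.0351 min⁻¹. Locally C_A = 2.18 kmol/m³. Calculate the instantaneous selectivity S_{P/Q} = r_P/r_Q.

S_{P/Q} = r_P/r_Q = (k₁·C_A^1.5)/(k₂·C_A) = (k₁/k₂)·C_A^0.5.
= (0.139×2.180^1.5) / (0.0351×2.180) = 0.4474/0.07652 = 5.85.
Since the desired path is higher order in A, keeping C_A high (PFR or concentrated feed) favours P.

5.85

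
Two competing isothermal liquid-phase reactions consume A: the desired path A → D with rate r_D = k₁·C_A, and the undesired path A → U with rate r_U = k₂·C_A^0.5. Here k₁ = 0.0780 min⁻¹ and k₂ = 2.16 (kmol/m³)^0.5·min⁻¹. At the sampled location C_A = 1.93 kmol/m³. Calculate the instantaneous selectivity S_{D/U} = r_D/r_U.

S_{D/U} = r_D/r_U = (k₁·C_A)/(k₂·C_A^0.5) = (k₁/k₂)·C_A^0.5.
= (0.0780×1.930) / (2.16×1.930^0.5) = 0.1505/3.001 = 0.0502.

0.0502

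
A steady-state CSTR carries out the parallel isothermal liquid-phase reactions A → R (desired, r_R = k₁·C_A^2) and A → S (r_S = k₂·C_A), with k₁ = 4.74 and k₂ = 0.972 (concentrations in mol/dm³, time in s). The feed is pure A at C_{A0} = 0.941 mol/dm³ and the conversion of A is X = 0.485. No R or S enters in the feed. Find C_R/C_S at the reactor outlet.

Exit C_A = C_{A0}(1−X) = 0.941×0.515 = 0.4846 mol/dm³.
Rates in a CSTR are evaluated at the outlet concentration: r_R = 4.74×0.4846^2 = 1.113, r_S = 0.972×0.4846 = 0.4710.
Overall selectivity = C_R/C_S = r_Rτ/(r_Sτ) = r_R/r_S = 2.36.

2.36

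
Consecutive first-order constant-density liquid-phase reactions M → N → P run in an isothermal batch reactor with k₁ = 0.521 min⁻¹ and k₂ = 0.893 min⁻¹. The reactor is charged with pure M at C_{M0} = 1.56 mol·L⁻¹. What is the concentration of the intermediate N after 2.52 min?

For first-order series with pure M initially, C_N(t) = k₁C_{M0}/(k₂−k₁)·(e^(−k₁t) − e^(−k₂t)).
e^(−k₁t) = e^(−0.521×2.52) = e^(−1.313) = 0.2690; e^(−k₂t) = e^(−2.250) = 0.1054.
C_N = 0.521×1.56/(0.893−0.521) × (0.2690−0.1054) = 2.185×0.1637 = 0.3576 mol·L⁻¹.

0.358 mol·L⁻¹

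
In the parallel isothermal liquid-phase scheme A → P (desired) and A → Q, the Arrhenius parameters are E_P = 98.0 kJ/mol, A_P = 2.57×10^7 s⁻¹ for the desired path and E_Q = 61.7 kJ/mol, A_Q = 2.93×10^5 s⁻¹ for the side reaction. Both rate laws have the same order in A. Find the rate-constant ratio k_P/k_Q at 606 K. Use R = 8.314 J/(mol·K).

0.0652

Since both paths have the same order in A, the concentration cancels and S_{P/Q} = k_P/k_Q = (A_P/A_Q)·exp[(E_Q−E_P)/(RT)].
(E_Q−E_P)/(RT) = (61.7−98.0)×10³/(8.314×606) = -36300/5038 = -7.205.
k_P/k_Q = (2.57×10^7/2.93×10^5)·exp(-7.205) = 87.71 × 7.430×10^-4 = 0.0652.
Since E_P > E_Q, raising the temperature improves selectivity toward P.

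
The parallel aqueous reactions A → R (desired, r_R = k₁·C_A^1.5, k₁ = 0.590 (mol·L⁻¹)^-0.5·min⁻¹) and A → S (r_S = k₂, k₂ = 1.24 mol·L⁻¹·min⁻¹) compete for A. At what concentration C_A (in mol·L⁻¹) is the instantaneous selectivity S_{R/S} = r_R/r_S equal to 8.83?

7.01 mol·L⁻¹

S_{R/S} = (k₁/k₂)·C_A^1.5 ⇒ C_A = (S·k₂/k₁)^(1/1.5).
= (8.83×1.24/0.590)^(0.6667) = (18.56)^(0.6667) = 7.01 mol·L⁻¹.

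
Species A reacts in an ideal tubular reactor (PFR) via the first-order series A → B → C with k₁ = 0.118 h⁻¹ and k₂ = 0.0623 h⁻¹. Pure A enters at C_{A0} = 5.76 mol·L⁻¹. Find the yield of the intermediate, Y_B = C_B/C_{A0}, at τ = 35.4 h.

0.201

For first-order series with pure A initially, C_B(τ) = k₁C_{A0}/(k₂−k₁)·(e^(−k₁τ) − e^(−k₂τ)).
e^(−k₁τ) = e^(−0.118×35.4) = e^(−4.177) = 0.01534; e^(−k₂τ) = e^(−2.205) = 0.1102.
C_B = 0.118×5.76/(0.0623−0.118) × (0.01534−0.1102) = (-12.20)×(-0.09486) = 1.158 mol·L⁻¹.
Y_B = C_B/C_{A0} = 1.158/5.76 = 0.201.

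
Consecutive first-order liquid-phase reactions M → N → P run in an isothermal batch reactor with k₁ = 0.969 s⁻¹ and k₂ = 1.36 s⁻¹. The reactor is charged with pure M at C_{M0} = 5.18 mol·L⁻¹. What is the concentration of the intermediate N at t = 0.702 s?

1.56 mol·L⁻¹

For first-order series with pure M initially, C_N(t) = k₁C_{M0}/(k₂−k₁)·(e^(−k₁t) − e^(−k₂t)).
e^(−k₁t) = e^(−0.969×0.702) = e^(−0.6802) = 0.5065; e^(−k₂t) = e^(−0.9547) = 0.3849.
C_N = 0.969×5.18/(1.36−0.969) × (0.5065−0.3849) = 12.84×0.1216 = 1.561 mol·L⁻¹.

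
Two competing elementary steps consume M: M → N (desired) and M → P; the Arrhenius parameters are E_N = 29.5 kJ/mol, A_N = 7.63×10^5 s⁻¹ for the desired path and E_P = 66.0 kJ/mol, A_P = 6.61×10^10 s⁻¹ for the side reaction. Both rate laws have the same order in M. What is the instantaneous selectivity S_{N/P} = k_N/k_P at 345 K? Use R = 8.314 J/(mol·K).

With equal orders, S_{N/P} = k_N/k_P = (A_N/A_P)·exp[(E_P−E_N)/(RT)].
(E_P−E_N)/(RT) = (66.0−29.5)×10³/(8.314×345) = 36500/2868 = 12.73.
k_N/k_P = (7.63×10^5/6.61×10^10)·exp(12.73) = 1.154×10^-5 × 3.361×10^5 = 3.88.

3.88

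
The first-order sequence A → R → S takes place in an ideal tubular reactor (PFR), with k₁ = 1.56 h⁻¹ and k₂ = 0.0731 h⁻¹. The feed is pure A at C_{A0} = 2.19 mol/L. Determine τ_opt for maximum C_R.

2.06 h

For first-order series the maximum of C_R occurs at τ_opt = ln(k₂/k₁)/(k₂−k₁).
= ln(0.0731/1.56)/(0.0731−1.56) = ln(0.04686)/-1.487 = -3.061/-1.487 = 2.06 h.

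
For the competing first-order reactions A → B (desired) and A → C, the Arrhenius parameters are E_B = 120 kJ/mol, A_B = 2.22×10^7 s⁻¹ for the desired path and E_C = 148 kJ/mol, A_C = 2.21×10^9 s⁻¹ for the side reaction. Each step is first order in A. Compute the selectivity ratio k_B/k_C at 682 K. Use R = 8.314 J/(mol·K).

1.40

k_B/k_C = (A_B/A_C)·exp[−(E_B−E_C)/(RT)] = (A_B/A_C)·exp[(E_C−E_B)/(RT)].
(E_C−E_B)/(RT) = (148−120)×10³/(8.314×682) = 28000/5670 = 4.938.
k_B/k_C = (2.22×10^7/2.21×10^9)·exp(4.938) = 0.01005 × 139.5 = 1.40.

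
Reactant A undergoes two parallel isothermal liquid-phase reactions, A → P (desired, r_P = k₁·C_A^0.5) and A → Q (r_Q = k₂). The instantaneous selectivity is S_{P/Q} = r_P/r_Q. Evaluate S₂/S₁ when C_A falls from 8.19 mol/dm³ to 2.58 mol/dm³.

S_{P/Q} = (k₁/k₂)·C_A^0.5, so S₂/S₁ = (C_{A,2}/C_{A,1})^0.5.
= (2.58/8.19)^0.5 = (0.3150)^0.5 = 0.561.

0.561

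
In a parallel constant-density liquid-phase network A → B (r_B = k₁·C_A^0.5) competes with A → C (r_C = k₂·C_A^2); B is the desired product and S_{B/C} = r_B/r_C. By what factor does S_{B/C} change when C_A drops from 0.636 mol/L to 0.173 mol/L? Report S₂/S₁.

S_{B/C} = (k₁/k₂)·C_A^-1.5, so S₂/S₁ = (C_{A,2}/C_{A,1})^-1.5.
= (0.173/0.636)^(-1.5) = (0.2720)^(-1.5) = 7.05.
Selectivity toward B rises as C_A falls — low-concentration operation is favoured.

7.05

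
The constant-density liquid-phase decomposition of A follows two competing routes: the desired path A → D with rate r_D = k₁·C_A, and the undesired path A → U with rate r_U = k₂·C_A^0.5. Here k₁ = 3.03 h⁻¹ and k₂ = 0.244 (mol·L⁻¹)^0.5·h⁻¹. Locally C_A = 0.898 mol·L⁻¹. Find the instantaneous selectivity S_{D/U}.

S_{D/U} = r_D/r_U = (k₁·C_A)/(k₂·C_A^0.5) = (k₁/k₂)·C_A^0.5.
= (3.03×0.8980) / (0.244×0.8980^0.5) = 2.721/0.2312 = 11.8.

11.8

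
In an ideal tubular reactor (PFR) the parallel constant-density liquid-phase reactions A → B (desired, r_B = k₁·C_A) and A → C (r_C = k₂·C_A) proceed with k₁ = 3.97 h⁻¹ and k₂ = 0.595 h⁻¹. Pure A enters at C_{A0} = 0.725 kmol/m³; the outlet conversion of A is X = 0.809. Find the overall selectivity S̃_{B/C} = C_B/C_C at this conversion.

C_A = C_{A0}(1−X) = 0.1385 kmol/m³.
Both paths are first order in A, so the instantaneous fraction to B is constant: dC_B/d(−C_A) = k₁/(k₁+k₂) = 0.8697.
C_B = 0.8697·(C_{A0}−C_A) = 0.8697×0.5865 = 0.510 kmol/m³.
C_C = (C_{A0}−C_A)−C_B = 0.07645 kmol/m³; S̃_{B/C} = 0.5101/0.07645 = 6.67.

6.67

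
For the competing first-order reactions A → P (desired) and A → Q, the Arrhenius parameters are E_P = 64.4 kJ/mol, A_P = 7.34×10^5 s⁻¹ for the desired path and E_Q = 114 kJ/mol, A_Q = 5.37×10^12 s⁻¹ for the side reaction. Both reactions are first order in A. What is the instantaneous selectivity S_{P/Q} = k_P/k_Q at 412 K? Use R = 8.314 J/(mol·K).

With equal orders, S_{P/Q} = k_P/k_Q = (A_P/A_Q)·exp[(E_Q−E_P)/(RT)].
(E_Q−E_P)/(RT) = (114−64.4)×10³/(8.314×412) = 49600/3425 = 14.48.
k_P/k_Q = (7.34×10^5/5.37×10^12)·exp(14.48) = 1.367×10^-7 × 1.944×10^6 = 0.266.

0.266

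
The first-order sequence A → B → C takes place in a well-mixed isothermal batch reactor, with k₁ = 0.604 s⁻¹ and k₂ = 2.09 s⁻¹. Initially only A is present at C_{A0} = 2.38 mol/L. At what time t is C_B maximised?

0.835 s

Setting dC_B/dt = 0 gives t_opt = ln(k₂/k₁)/(k₂−k₁).
= ln(2.09/0.604)/(2.09−0.604) = ln(3.460)/1.486 = 1.241/1.486 = 0.835 s.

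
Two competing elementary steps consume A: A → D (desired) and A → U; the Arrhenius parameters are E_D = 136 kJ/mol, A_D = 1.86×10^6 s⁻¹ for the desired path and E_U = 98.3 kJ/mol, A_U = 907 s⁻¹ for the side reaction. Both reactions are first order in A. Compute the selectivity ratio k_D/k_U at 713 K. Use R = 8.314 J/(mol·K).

Since both paths have the same order in A, the concentration cancels and S_{D/U} = k_D/k_U = (A_D/A_U)·exp[(E_U−E_D)/(RT)].
(E_U−E_D)/(RT) = (98.3−136)×10³/(8.314×713) = -37700/5928 = -6.360.
k_D/k_U = (1.86×10^6/907)·exp(-6.360) = 2051 × 0.001730 = 3.55.
Since E_D > E_U, raising the temperature improves selectivity toward D.

3.55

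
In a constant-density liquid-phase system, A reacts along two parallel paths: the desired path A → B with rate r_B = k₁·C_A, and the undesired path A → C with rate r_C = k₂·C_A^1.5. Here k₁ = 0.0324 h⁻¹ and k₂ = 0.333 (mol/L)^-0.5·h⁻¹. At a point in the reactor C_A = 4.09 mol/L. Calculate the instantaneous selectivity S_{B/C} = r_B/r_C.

S_{B/C} = r_B/r_C = (k₁·C_A)/(k₂·C_A^1.5) = (k₁/k₂)·C_A^-0.5.
= (0.0324×4.090) / (0.333×4.090^1.5) = 0.1325/2.754 = 0.0481.
The undesired path is higher order in A, so low C_A (CSTR or dilute feed) favours B.

0.0481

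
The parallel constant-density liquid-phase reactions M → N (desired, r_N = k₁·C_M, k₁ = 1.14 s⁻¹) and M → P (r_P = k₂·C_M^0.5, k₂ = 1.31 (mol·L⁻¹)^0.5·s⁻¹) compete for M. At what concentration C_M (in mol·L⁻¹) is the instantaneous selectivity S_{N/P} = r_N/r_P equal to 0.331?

0.145 mol·L⁻¹

S_{N/P} = (k₁/k₂)·C_M^0.5 ⇒ C_M = (S·k₂/k₁)^(2).
= (0.331×1.31/1.14)^(2) = (0.3804)^(2) = 0.145 mol·L⁻¹.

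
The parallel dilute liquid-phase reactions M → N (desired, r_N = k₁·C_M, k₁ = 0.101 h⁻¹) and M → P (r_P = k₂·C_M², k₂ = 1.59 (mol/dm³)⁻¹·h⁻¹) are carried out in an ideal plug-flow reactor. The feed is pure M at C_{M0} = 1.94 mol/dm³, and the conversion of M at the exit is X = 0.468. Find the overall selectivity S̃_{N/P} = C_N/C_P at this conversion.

0.0441

C_M = C_{M0}(1−X) = 1.032 mol/dm³.
Along a PFR/batch, dC_N/dC_M = −r_N/(r_N+r_P) = −k₁/(k₁+k₂·C_M).
Integrating from C_{M0} to C_M: C_N = (0.101/1.59)·ln[(0.101+1.59·1.94)/(0.101+1.59·1.03)] = 0.06352·ln(3.186/1.742) = 0.03834 mol/dm³.
C_P = (C_{M0}−C_M)−C_N = 0.8696 mol/dm³; S̃_{N/P} = 0.03834/0.8696 = 0.0441.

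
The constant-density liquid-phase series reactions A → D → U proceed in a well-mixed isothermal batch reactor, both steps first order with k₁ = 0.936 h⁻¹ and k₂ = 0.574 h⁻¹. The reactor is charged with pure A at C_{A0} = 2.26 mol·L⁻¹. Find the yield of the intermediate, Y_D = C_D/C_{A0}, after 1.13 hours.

Solving the coupled first-order balances gives C_D(t) = [k₁/(k₂−k₁)]·C_{A0}·(e^(−k₁t) − e^(−k₂t)).
e^(−k₁t) = e^(−0.936×1.13) = e^(−1.058) = 0.3473; e^(−k₂t) = e^(−0.6486) = 0.5228.
C_D = 0.936×2.26/(0.574−0.936) × (0.3473−0.5228) = (-5.844)×(-0.1755) = 1.026 mol·L⁻¹.
Y_D = C_D/C_{A0} = 1.026/2.26 = 0.454.

0.454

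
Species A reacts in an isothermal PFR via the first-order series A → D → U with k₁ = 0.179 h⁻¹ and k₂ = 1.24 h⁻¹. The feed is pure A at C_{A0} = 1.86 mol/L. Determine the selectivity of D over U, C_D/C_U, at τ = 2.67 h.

The intermediate concentration in a first-order A→B→C sequence is C_D = k₁C_{A0}(e^(−k₁τ) − e^(−k₂τ))/(k₂−k₁).
e^(−k₁τ) = e^(−0.179×2.67) = e^(−0.4779) = 0.6201; e^(−k₂τ) = e^(−3.311) = 0.03649.
C_D = 0.179×1.86/(1.24−0.179) × (0.6201−0.03649) = 0.3138×0.5836 = 0.1831 mol/L.
C_A = C_{A0}e^(−k₁τ) = 1.153 mol/L, so C_U = C_{A0}−C_A−C_D = 0.5236 mol/L; C_D/C_U = 0.350.

0.350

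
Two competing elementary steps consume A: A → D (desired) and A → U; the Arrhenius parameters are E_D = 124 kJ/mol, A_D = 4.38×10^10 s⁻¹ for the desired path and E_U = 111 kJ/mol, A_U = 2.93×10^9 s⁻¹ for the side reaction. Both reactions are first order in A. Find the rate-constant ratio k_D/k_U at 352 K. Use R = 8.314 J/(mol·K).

0.176

k_D/k_U = (A_D/A_U)·exp[−(E_D−E_U)/(RT)] = (A_D/A_U)·exp[(E_U−E_D)/(RT)].
(E_U−E_D)/(RT) = (111−124)×10³/(8.314×352) = -13000/2927 = -4.442.
k_D/k_U = (4.38×10^10/2.93×10^9)·exp(-4.442) = 14.95 × 0.01177 = 0.176.
Since E_D > E_U, raising the temperature improves selectivity toward D.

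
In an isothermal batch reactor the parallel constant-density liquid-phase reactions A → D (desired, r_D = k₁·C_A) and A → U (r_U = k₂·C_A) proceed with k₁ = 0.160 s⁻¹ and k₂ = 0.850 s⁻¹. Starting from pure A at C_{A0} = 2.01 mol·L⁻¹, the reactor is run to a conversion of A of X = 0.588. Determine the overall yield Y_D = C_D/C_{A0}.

C_A = C_{A0}(1−X) = 0.8281 mol·L⁻¹.
Both paths are first order in A, so the instantaneous fraction to D is constant: dC_D/d(−C_A) = k₁/(k₁+k₂) = 0.1584.
C_D = 0.1584·(C_{A0}−C_A) = 0.1584×1.182 = 0.187 mol·L⁻¹.
Y_D = C_D/C_{A0} = 0.1872/2.01 = 0.0931.

0.0931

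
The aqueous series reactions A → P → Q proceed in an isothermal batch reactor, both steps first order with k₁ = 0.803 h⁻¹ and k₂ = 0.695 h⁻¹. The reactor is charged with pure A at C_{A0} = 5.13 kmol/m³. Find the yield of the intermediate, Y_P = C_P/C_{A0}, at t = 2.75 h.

The intermediate concentration in a first-order A→B→C sequence is C_P = k₁C_{A0}(e^(−k₁t) − e^(−k₂t))/(k₂−k₁).
e^(−k₁t) = e^(−0.803×2.75) = e^(−2.208) = 0.1099; e^(−k₂t) = e^(−1.911) = 0.1479.
C_P = 0.803×5.13/(0.695−0.803) × (0.1099−0.1479) = (-38.14)×(-0.03800) = 1.450 kmol/m³.
Y_P = C_P/C_{A0} = 1.450/5.13 = 0.283.

0.283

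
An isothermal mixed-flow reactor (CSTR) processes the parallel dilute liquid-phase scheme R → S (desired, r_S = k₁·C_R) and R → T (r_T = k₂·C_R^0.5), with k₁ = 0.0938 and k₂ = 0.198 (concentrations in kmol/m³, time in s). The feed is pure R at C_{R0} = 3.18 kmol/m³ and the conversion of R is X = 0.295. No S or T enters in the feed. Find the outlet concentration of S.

0.389 kmol/m³

Exit C_R = C_{R0}(1−X) = 3.18×0.705 = 2.242 kmol/m³.
Rates in a CSTR are evaluated at the outlet concentration: r_S = 0.0938×2.242 = 0.2103, r_T = 0.198×2.242^0.5 = 0.2965.
Fraction of consumed R going to S: r_S/(r_S+r_T) = 0.4150.
C_S = 0.4150·C_{R0}·X = 0.4150×3.18×0.295 = 0.389 kmol/m³.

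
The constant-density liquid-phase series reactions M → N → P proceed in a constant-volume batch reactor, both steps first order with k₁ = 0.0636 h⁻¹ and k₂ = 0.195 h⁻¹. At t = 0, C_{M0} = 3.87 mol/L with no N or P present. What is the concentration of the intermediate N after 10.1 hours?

0.724 mol/L

The intermediate concentration in a first-order A→B→C sequence is C_N = k₁C_{M0}(e^(−k₁t) − e^(−k₂t))/(k₂−k₁).
e^(−k₁t) = e^(−0.0636×10.1) = e^(−0.6424) = 0.5260; e^(−k₂t) = e^(−1.970) = 0.1395.
C_N = 0.0636×3.87/(0.195−0.0636) × (0.5260−0.1395) = 1.873×0.3865 = 0.7240 mol/L.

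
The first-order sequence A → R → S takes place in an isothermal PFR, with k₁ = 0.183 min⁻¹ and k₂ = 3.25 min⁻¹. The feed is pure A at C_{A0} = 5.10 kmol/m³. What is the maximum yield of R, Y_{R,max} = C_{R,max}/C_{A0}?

Evaluating C_R at τ_opt = ln(k₂/k₁)/(k₂−k₁) gives C_{R,max}/C_{A0} = (k₁/k₂)^[k₂/(k₂−k₁)].
= (0.183/3.25)^(3.25/(3.25−0.183)) = (0.05631)^(1.060) = 0.04743.

0.0474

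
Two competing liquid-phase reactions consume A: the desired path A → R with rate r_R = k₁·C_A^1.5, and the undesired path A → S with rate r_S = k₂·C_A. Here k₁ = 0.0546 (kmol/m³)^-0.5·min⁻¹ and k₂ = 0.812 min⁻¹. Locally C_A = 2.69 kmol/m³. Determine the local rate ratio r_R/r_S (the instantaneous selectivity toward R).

S_{R/S} = r_R/r_S = (k₁·C_A^1.5)/(k₂·C_A) = (k₁/k₂)·C_A^0.5.
= (0.0546×2.690^1.5) / (0.812×2.690) = 0.2409/2.184 = 0.110.
Since the desired path is higher order in A, keeping C_A high (PFR or concentrated feed) favours R.

0.110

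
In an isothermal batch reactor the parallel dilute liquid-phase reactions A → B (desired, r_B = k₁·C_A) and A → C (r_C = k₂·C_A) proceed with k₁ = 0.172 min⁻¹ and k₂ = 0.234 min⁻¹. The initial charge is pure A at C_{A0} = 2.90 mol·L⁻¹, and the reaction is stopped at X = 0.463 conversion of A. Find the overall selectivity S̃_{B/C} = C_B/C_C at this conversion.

C_A = C_{A0}(1−X) = 1.557 mol·L⁻¹.
Both paths are first order in A, so the instantaneous fraction to B is constant: dC_B/d(−C_A) = k₁/(k₁+k₂) = 0.4236.
C_B = 0.4236·(C_{A0}−C_A) = 0.4236×1.343 = 0.569 mol·L⁻¹.
C_C = (C_{A0}−C_A)−C_B = 0.7739 mol·L⁻¹; S̃_{B/C} = 0.5688/0.7739 = 0.735.

0.735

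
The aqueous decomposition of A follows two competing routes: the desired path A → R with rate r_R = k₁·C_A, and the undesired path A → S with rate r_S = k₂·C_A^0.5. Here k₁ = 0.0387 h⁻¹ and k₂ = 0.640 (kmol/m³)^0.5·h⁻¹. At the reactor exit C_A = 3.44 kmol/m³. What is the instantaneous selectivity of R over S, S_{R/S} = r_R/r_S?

S_{R/S} = r_R/r_S = (k₁·C_A)/(k₂·C_A^0.5) = (k₁/k₂)·C_A^0.5.
= (0.0387×3.440) / (0.640×3.440^0.5) = 0.1331/1.187 = 0.112.
Since the desired path is higher order in A, keeping C_A high (PFR or concentrated feed) favours R.

0.112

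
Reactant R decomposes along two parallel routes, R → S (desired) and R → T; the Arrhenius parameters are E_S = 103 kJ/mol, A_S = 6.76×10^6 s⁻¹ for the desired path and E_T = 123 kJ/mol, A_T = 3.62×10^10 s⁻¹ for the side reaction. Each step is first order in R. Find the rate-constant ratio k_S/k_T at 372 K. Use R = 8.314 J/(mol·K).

0.120

Since both paths have the same order in R, the concentration cancels and S_{S/T} = k_S/k_T = (A_S/A_T)·exp[(E_T−E_S)/(RT)].
(E_T−E_S)/(RT) = (123−103)×10³/(8.314×372) = 20000/3093 = 6.467.
k_S/k_T = (6.76×10^6/3.62×10^10)·exp(6.467) = 1.867×10^-4 × 643.3 = 0.120.
Since E_S < E_T, lowering the temperature improves selectivity toward S.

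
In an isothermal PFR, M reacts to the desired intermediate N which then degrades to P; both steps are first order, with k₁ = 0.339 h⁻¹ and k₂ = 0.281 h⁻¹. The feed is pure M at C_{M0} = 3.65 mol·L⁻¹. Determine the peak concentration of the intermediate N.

1.47 mol·L⁻¹

At the optimum, C_{N,max}/C_{M0} = (k₁/k₂)^[k₂/(k₂−k₁)].
= (0.339/0.281)^(0.281/(0.281−0.339)) = (1.206)^(-4.845) = 0.4029.
C_{N,max} = 0.4029×3.65 = 1.47 mol·L⁻¹.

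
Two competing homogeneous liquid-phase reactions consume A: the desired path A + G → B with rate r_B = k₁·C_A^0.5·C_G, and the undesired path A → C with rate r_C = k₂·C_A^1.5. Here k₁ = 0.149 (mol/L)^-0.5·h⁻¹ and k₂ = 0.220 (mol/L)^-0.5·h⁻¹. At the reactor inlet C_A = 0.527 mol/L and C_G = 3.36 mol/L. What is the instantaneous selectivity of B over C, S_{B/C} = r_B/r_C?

S_{B/C} = r_B/r_C = (k₁·C_A^0.5·C_G)/(k₂·C_A^1.5) = (k₁/k₂)·C_A⁻¹·C_G.
= (0.149×0.5270^0.5×3.360) / (0.220×0.5270^1.5) = 0.3634/0.08417 = 4.32.
The undesired path is higher order in A, so low C_A (CSTR or dilute feed) favours B.

4.32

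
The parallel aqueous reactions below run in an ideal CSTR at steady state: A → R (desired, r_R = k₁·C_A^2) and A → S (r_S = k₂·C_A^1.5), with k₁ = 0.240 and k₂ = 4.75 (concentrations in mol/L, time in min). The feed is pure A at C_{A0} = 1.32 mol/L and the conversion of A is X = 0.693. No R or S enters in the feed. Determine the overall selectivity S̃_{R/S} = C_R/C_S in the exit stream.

0.0322

Exit C_A = C_{A0}(1−X) = 1.32×0.307 = 0.4052 mol/L.
Rates in a CSTR are evaluated at the outlet concentration: r_R = 0.240×0.4052^2 = 0.03941, r_S = 4.75×0.4052^1.5 = 1.225.
Overall selectivity = C_R/C_S = r_Rτ/(r_Sτ) = r_R/r_S = 0.0322.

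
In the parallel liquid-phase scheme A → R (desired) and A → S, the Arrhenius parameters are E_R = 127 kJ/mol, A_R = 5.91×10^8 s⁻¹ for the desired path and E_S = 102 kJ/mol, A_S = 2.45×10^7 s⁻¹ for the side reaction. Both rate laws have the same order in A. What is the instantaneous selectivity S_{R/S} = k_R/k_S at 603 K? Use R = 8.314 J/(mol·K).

0.165

k_R/k_S = (A_R/A_S)·exp[−(E_R−E_S)/(RT)] = (A_R/A_S)·exp[(E_S−E_R)/(RT)].
(E_S−E_R)/(RT) = (102−127)×10³/(8.314×603) = -25000/5013 = -4.987.
k_R/k_S = (5.91×10^8/2.45×10^7)·exp(-4.987) = 24.12 × 0.006828 = 0.165.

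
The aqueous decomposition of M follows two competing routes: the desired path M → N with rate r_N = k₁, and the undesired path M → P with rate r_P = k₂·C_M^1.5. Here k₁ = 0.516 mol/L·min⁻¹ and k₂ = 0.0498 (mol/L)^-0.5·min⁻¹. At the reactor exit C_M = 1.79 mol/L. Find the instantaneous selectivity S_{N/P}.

S_{N/P} = r_N/r_P = (k₁)/(k₂·C_M^1.5) = (k₁/k₂)·C_M^-1.5.
= (0.516) / (0.0498×1.790^1.5) = 0.5160/0.1193 = 4.33.

4.33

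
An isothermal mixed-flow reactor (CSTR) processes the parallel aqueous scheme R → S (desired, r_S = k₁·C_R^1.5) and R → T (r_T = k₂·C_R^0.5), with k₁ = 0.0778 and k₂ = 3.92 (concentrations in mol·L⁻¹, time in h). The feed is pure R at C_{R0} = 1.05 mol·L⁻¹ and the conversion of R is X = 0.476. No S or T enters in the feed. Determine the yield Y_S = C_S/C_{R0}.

Exit C_R = C_{R0}(1−X) = 1.05×0.524 = 0.5502 mol·L⁻¹.
In a CSTR the entire volume is at exit conditions, so r_S = 0.0778×0.5502^1.5 = 0.03175 and r_T = 3.92×0.5502^0.5 = 2.908.
Fraction of consumed R going to S: r_S/(r_S+r_T) = 0.01080.
C_S = 0.01080·C_{R0}·X = 0.01080×1.05×0.476 = 0.00540 mol·L⁻¹; Y_S = C_S/C_{R0} = 0.00514.

0.00514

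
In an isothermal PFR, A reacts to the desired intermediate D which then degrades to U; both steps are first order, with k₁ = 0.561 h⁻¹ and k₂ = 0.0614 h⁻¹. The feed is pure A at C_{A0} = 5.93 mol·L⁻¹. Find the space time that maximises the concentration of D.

4.43 h

Setting dC_D/dτ = 0 gives τ_opt = ln(k₂/k₁)/(k₂−k₁).
= ln(0.0614/0.561)/(0.0614−0.561) = ln(0.1094)/-0.4996 = -2.212/-0.4996 = 4.43 h.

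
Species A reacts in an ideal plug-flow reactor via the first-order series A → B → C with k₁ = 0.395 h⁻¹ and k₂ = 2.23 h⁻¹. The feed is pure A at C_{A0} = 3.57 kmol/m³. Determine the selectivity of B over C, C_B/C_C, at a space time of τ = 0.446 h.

1.66

For first-order series with pure A initially, C_B(τ) = k₁C_{A0}/(k₂−k₁)·(e^(−k₁τ) − e^(−k₂τ)).
e^(−k₁τ) = e^(−0.395×0.446) = e^(−0.1762) = 0.8385; e^(−k₂τ) = e^(−0.9946) = 0.3699.
C_B = 0.395×3.57/(2.23−0.395) × (0.8385−0.3699) = 0.7685×0.4686 = 0.3601 kmol/m³.
C_A = C_{A0}e^(−k₁τ) = 2.993 kmol/m³, so C_C = C_{A0}−C_A−C_B = 0.2165 kmol/m³; C_B/C_C = 1.66.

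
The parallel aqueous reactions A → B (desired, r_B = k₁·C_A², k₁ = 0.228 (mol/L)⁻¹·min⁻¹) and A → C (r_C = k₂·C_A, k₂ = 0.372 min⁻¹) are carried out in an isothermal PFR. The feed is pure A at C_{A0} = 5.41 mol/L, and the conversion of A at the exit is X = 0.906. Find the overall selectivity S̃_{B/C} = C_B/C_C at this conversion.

C_A = C_{A0}(1−X) = 0.5085 mol/L.
Along a PFR/batch, dC_C/dC_A = −r_C/(r_B+r_C) = −k₂/(k₂+k₁·C_A).
Integrating from C_{A0} to C_A: C_C = (0.372/0.228)·ln[(0.372+0.228·5.41)/(0.372+0.228·0.509)] = 1.632·ln(1.605/0.4879) = 1.943 mol/L.
Then C_B = (C_{A0}−C_A) − C_C = 4.901 − 1.943 = 2.958 mol/L.
S̃_{B/C} = C_B/C_C = 2.958/1.943 = 1.52.

1.52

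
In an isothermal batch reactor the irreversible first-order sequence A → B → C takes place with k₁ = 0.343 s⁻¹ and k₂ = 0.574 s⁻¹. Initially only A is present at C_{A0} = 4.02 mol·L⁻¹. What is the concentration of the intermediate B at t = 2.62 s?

1.10 mol·L⁻¹

Solving the coupled first-order balances gives C_B(t) = [k₁/(k₂−k₁)]·C_{A0}·(e^(−k₁t) − e^(−k₂t)).
e^(−k₁t) = e^(−0.343×2.62) = e^(−0.8987) = 0.4071; e^(−k₂t) = e^(−1.504) = 0.2223.
C_B = 0.343×4.02/(0.574−0.343) × (0.4071−0.2223) = 5.969×0.1848 = 1.103 mol·L⁻¹.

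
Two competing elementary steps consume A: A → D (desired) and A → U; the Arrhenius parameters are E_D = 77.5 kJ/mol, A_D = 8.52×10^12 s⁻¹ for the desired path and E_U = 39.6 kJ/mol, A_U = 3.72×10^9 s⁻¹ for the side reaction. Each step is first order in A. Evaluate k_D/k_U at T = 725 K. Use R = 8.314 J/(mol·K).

Since both paths have the same order in A, the concentration cancels and S_{D/U} = k_D/k_U = (A_D/A_U)·exp[(E_U−E_D)/(RT)].
(E_U−E_D)/(RT) = (39.6−77.5)×10³/(8.314×725) = -37900/6028 = -6.288.
k_D/k_U = (8.52×10^12/3.72×10^9)·exp(-6.288) = 2290 × 0.001859 = 4.26.
Since E_D > E_U, raising the temperature improves selectivity toward D.

4.26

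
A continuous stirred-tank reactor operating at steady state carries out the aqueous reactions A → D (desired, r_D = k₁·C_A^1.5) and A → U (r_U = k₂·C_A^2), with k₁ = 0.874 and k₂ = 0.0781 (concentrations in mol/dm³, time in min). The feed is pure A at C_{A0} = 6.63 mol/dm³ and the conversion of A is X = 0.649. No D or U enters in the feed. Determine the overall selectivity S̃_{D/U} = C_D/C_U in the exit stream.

Exit C_A = C_{A0}(1−X) = 6.63×0.351 = 2.327 mol/dm³.
In a CSTR the entire volume is at exit conditions, so r_D = 0.874×2.327^1.5 = 3.103 and r_U = 0.0781×2.327^2 = 0.4230.
Overall selectivity = C_D/C_U = r_Dτ/(r_Uτ) = r_D/r_U = 7.34.

7.34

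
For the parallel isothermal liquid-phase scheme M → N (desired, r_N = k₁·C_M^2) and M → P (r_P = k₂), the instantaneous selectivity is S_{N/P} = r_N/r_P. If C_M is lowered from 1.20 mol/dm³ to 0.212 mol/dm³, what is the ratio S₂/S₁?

S_{N/P} = (k₁/k₂)·C_M^2, so S₂/S₁ = (C_{M,2}/C_{M,1})^2.
= (0.212/1.20)^2 = (0.1767)^2 = 0.0312.

0.0312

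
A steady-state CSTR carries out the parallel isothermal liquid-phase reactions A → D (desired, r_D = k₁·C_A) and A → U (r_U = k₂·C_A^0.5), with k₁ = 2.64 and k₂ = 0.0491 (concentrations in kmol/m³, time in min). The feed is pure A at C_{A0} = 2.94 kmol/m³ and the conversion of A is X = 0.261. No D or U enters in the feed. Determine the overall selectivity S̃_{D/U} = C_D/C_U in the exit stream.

Exit C_A = C_{A0}(1−X) = 2.94×0.739 = 2.173 kmol/m³.
A CSTR operates uniformly at the exit composition, giving r_D = 5.736 and r_U = 0.07237 (each k·C_A^n at C_A = 2.173).
Overall selectivity = C_D/C_U = r_Dτ/(r_Uτ) = r_D/r_U = 79.3.

79.3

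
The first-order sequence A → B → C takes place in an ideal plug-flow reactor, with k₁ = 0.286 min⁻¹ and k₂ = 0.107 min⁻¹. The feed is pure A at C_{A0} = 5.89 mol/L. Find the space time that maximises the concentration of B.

5.49 min

Setting dC_B/dτ = 0 gives τ_opt = ln(k₂/k₁)/(k₂−k₁).
= ln(0.107/0.286)/(0.107−0.286) = ln(0.3741)/-0.1790 = -0.9832/-0.1790 = 5.49 min.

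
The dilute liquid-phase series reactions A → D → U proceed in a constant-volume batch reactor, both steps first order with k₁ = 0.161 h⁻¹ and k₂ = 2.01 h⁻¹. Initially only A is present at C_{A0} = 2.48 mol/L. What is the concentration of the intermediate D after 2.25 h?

0.148 mol/L

For first-order series with pure A initially, C_D(t) = k₁C_{A0}/(k₂−k₁)·(e^(−k₁t) − e^(−k₂t)).
e^(−k₁t) = e^(−0.161×2.25) = e^(−0.3623) = 0.6961; e^(−k₂t) = e^(−4.522) = 0.01086.
C_D = 0.161×2.48/(2.01−0.161) × (0.6961−0.01086) = 0.2159×0.6852 = 0.1480 mol/L.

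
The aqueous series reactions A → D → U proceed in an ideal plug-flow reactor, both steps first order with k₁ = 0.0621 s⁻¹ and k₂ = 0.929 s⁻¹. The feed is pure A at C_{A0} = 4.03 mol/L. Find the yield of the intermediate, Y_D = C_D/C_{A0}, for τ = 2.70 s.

0.0547

The intermediate concentration in a first-order A→B→C sequence is C_D = k₁C_{A0}(e^(−k₁τ) − e^(−k₂τ))/(k₂−k₁).
e^(−k₁τ) = e^(−0.0621×2.70) = e^(−0.1677) = 0.8456; e^(−k₂τ) = e^(−2.508) = 0.08141.
C_D = 0.0621×4.03/(0.929−0.0621) × (0.8456−0.08141) = 0.2887×0.7642 = 0.2206 mol/L.
Y_D = C_D/C_{A0} = 0.2206/4.03 = 0.0547.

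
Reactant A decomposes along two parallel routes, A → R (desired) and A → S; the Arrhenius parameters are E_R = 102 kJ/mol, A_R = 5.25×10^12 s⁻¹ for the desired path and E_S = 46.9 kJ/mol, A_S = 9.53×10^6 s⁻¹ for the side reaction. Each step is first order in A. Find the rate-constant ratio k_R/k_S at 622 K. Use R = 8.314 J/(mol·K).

13.0

k_R/k_S = (A_R/A_S)·exp[−(E_R−E_S)/(RT)] = (A_R/A_S)·exp[(E_S−E_R)/(RT)].
(E_S−E_R)/(RT) = (46.9−102)×10³/(8.314×622) = -55100/5171 = -10.65.
k_R/k_S = (5.25×10^12/9.53×10^6)·exp(-10.65) = 5.509×10^5 × 2.358×10^-5 = 13.0.
Since E_R > E_S, raising the temperature improves selectivity toward R.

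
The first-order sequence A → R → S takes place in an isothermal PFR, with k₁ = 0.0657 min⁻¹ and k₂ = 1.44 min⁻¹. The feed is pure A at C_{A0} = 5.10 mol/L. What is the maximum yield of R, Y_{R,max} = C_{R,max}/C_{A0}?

0.0394

For a first-order series the maximum intermediate yield is C_{R,max}/C_{A0} = (k₁/k₂)^[k₂/(k₂−k₁)].
= (0.0657/1.44)^(1.44/(1.44−0.0657)) = (0.04562)^(1.048) = 0.03936.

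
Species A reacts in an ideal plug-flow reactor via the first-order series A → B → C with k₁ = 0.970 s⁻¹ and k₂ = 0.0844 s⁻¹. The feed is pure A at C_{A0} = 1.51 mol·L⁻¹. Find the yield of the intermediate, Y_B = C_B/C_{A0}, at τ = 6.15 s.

0.649

Solving the coupled first-order balances gives C_B(τ) = [k₁/(k₂−k₁)]·C_{A0}·(e^(−k₁τ) − e^(−k₂τ)).
e^(−k₁τ) = e^(−0.970×6.15) = e^(−5.966) = 0.002566; e^(−k₂τ) = e^(−0.5191) = 0.5951.
C_B = 0.970×1.51/(0.0844−0.970) × (0.002566−0.5951) = (-1.654)×(-0.5925) = 0.9800 mol·L⁻¹.
Y_B = C_B/C_{A0} = 0.9800/1.51 = 0.649.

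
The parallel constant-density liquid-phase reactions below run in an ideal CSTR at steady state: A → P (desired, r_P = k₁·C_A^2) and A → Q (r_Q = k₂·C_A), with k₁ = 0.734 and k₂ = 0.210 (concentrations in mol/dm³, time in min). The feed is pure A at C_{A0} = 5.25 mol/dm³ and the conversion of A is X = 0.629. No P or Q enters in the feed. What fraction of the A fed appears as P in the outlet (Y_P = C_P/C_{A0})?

Exit C_A = C_{A0}(1−X) = 5.25×0.371 = 1.948 mol/dm³.
Rates in a CSTR are evaluated at the outlet concentration: r_P = 0.734×1.948^2 = 2.785, r_Q = 0.210×1.948 = 0.4090.
Fraction of consumed A going to P: r_P/(r_P+r_Q) = 0.8719.
C_P = 0.8719·C_{A0}·X = 0.8719×5.25×0.629 = 2.88 mol/dm³; Y_P = C_P/C_{A0} = 0.548.

0.548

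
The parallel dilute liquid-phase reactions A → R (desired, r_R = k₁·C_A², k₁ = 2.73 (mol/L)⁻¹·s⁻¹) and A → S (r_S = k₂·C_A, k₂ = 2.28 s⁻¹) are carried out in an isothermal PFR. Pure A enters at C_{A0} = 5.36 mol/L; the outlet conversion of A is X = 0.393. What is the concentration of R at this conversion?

1.76 mol/L

C_A = C_{A0}(1−X) = 3.254 mol/L.
Along a PFR/batch, dC_S/dC_A = −r_S/(r_R+r_S) = −k₂/(k₂+k₁·C_A).
Integrating from C_{A0} to C_A: C_S = (2.28/2.73)·ln[(2.28+2.73·5.36)/(2.28+2.73·3.25)] = 0.8352·ln(16.91/11.16) = 0.3470 mol/L.
Then C_R = (C_{A0}−C_A) − C_S = 2.106 − 0.3470 = 1.759 mol/L.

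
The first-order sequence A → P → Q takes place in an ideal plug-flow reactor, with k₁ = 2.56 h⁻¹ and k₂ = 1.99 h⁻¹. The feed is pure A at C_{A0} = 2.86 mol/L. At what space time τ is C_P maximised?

For first-order series the maximum of C_P occurs at τ_opt = ln(k₂/k₁)/(k₂−k₁).
= ln(1.99/2.56)/(1.99−2.56) = ln(0.7773)/-0.5700 = -0.2519/-0.5700 = 0.442 h.

0.442 h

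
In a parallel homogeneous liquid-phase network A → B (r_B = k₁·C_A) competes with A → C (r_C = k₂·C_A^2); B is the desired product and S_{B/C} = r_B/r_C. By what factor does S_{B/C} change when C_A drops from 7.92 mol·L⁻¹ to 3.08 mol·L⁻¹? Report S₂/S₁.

S_{B/C} = (k₁/k₂)·C_A⁻¹, so S₂/S₁ = (C_{A,2}/C_{A,1})⁻¹.
= 7.92/3.08 = 2.57.
Selectivity toward B rises as C_A falls — low-concentration operation is favoured.

2.57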